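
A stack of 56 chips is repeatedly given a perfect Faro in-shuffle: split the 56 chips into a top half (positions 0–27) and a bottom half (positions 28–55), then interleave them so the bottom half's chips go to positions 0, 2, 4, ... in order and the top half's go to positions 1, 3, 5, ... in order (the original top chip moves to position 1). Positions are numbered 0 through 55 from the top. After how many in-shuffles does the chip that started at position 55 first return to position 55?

18

Follow position 55 under repeated in-shuffles:
55 → 54 → 52 → 48 → 40 → 24 → 49 → 42 → 28 → 0 → 1 → 3 → 7 → 15 → 31 → 6 → 13 → 27 → 55
It first returns after 18 in-shuffles.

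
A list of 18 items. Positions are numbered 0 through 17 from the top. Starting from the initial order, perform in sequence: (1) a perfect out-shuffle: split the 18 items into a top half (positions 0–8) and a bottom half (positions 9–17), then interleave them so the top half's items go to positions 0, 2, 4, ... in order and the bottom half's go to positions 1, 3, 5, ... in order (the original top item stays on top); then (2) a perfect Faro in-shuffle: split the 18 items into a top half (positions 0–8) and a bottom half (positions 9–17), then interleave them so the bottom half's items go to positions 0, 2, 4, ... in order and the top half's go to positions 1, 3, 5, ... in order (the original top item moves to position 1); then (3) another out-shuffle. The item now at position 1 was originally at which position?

2

Undo the operations in reverse order, starting from position 1:
  undo op 3 (out-shuffle, from bottom half): 1 ← 9
  undo op 2 (in-shuffle, from top half): 9 ← 4
  undo op 1 (out-shuffle, from top half): 4 ← 2
So the item at position 1 came from original position 2.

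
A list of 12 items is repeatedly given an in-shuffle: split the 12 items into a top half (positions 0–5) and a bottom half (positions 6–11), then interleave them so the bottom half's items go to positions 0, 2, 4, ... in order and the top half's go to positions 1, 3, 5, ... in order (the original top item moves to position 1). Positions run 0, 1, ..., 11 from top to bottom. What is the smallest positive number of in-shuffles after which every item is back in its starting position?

The in-shuffle permutes the 12 positions with cycle lengths [12].
Every item is home exactly when every cycle has completed a whole number of laps, i.e. after lcm(12) = 12 in-shuffles.

12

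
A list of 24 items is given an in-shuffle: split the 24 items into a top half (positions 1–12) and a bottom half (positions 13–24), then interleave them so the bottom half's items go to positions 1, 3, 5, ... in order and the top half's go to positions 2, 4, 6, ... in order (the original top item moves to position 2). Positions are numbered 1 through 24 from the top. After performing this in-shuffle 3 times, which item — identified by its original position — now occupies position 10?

20

Work backwards from position 10, undoing one in-shuffle at a time:
10 ← 5 ← 15 ← 20
So the item now at position 10 started at position 20.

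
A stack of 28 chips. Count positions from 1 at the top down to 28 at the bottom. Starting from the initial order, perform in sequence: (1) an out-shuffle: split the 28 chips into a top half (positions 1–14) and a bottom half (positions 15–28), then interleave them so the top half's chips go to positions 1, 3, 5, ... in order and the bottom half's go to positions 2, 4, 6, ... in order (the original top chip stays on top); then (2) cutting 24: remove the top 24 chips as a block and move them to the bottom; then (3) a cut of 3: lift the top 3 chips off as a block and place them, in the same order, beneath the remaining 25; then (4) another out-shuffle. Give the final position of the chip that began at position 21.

Track the chip from position 21 forward through each operation:
  after op 1 (out-shuffle): 21 → 14
  after op 2 (cut 24): 14 → 18
  after op 3 (cut 3): 18 → 15
  after op 4 (out-shuffle): 15 → 2

2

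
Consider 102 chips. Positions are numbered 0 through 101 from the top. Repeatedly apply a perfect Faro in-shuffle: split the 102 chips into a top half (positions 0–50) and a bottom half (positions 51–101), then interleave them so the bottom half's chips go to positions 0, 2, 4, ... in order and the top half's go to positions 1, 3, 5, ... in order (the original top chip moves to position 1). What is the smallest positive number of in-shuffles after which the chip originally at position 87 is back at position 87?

Follow position 87 under repeated in-shuffles:
87 → 72 → 42 → 85 → 68 → 34 → 69 → 36 → ... → 87 (length 51)
It first returns after 51 in-shuffles.

51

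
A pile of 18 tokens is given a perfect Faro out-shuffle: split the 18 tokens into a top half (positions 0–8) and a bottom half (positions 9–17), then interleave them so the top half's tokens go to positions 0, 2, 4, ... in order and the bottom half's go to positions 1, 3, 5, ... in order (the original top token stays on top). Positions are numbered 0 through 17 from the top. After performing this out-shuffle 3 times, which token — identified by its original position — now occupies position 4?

Work backwards from position 4, undoing one out-shuffle at a time:
4 ← 2 ← 1 ← 9
So the token now at position 4 started at position 9.

9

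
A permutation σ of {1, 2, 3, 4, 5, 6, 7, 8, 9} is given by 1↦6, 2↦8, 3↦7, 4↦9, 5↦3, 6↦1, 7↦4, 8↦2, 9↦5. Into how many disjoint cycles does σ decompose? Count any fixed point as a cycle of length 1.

Cycle decomposition: (1 6) (2 8) (3 7 4 9 5).
3 cycles.

3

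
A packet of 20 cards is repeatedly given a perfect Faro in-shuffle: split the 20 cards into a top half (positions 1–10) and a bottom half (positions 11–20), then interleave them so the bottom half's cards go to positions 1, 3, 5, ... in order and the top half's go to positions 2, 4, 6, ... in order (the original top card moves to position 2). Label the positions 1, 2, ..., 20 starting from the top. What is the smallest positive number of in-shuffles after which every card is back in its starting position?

The in-shuffle permutes the 20 positions with cycle lengths [2, 3, 3, 6, 6].
Every card is home exactly when every cycle has completed a whole number of laps, i.e. after lcm(2, 3, 6) = 6 in-shuffles.

6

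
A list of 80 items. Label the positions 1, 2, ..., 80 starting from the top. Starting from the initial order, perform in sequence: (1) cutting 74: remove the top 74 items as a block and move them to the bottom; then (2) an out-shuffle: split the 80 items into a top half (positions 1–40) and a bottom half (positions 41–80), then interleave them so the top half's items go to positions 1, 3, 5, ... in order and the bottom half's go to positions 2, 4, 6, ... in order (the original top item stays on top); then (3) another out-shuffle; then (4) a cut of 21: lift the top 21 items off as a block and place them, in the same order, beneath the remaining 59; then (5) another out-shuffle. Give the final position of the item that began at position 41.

11

Track the item from position 41 forward through each operation:
  after op 1 (cut 74): 41 → 47
  after op 2 (out-shuffle): 47 → 14
  after op 3 (out-shuffle): 14 → 27
  after op 4 (cut 21): 27 → 6
  after op 5 (out-shuffle): 6 → 11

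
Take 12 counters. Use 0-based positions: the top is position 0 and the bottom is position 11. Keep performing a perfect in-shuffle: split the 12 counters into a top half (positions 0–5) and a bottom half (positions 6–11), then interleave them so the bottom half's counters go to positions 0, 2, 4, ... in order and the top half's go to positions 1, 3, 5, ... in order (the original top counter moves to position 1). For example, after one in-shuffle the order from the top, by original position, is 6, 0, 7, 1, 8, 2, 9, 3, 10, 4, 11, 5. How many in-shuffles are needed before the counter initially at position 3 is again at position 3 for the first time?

12

Follow position 3 under repeated in-shuffles:
3 → 7 → 2 → 5 → 11 → 10 → 8 → 4 → 9 → 6 → 0 → 1 → 3
It first returns after 12 in-shuffles.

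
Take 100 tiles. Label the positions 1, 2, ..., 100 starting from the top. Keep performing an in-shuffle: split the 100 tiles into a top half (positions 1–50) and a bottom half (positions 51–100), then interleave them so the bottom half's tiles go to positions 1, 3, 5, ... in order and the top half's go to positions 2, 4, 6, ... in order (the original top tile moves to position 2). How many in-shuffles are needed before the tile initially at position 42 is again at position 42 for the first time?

Follow position 42 under repeated in-shuffles:
42 → 84 → 67 → 33 → 66 → 31 → 62 → 23 → ... → 42 (length 100)
It first returns after 100 in-shuffles.

100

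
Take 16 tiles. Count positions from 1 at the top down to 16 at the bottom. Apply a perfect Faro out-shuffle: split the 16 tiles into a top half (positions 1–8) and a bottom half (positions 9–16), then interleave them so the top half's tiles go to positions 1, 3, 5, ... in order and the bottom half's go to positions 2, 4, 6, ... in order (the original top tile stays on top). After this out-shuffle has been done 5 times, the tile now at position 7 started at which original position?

Work backwards from position 7, undoing one out-shuffle at a time:
7 ← 4 ← 10 ← 13 ← 7 ← 4
So the tile now at position 7 started at position 4.

4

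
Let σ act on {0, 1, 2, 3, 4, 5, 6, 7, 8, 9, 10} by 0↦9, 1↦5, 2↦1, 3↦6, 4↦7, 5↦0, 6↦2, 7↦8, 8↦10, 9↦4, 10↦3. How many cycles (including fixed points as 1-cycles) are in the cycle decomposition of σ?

Cycle decomposition: (0 9 4 7 8 10 3 6 2 1 5).
1 cycle.

1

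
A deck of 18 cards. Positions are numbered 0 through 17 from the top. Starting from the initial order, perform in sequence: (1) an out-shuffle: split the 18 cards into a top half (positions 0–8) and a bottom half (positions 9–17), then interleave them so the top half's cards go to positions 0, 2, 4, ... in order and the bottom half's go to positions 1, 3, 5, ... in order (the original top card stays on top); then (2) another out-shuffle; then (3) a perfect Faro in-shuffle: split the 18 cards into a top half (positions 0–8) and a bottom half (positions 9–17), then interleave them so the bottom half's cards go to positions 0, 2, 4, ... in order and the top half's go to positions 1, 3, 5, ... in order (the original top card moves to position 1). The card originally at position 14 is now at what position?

Track the card from position 14 forward through each operation:
  after op 1 (out-shuffle): 14 → 11
  after op 2 (out-shuffle): 11 → 5
  after op 3 (in-shuffle): 5 → 11

11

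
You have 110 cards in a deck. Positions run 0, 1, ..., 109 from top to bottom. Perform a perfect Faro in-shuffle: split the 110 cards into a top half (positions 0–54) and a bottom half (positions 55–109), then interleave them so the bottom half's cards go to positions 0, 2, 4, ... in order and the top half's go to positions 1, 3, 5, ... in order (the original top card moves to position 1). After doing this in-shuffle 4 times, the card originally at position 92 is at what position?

44

Track the card's position through each in-shuffle:
92 → 74 → 38 → 77 → 44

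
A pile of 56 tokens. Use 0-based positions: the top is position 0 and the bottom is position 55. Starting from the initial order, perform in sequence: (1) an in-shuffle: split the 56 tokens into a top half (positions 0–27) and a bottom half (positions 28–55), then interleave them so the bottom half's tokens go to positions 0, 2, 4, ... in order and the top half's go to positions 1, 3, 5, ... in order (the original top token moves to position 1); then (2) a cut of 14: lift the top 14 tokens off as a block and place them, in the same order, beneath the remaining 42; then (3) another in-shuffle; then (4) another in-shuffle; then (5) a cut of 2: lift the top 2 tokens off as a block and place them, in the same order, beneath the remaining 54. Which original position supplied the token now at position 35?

25

Undo the operations in reverse order, starting from position 35:
  undo op 5 (cut 2): 35 ← 37
  undo op 4 (in-shuffle, from top half): 37 ← 18
  undo op 3 (in-shuffle, from bottom half): 18 ← 37
  undo op 2 (cut 14): 37 ← 51
  undo op 1 (in-shuffle, from top half): 51 ← 25
So the token at position 35 came from original position 25.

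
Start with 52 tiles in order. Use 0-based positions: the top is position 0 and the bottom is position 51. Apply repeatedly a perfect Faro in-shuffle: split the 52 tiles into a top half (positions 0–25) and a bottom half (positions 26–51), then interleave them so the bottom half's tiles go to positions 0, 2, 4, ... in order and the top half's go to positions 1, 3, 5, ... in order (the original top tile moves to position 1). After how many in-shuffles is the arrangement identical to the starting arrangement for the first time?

The in-shuffle permutes the 52 positions with cycle lengths [52].
Every tile is home exactly when every cycle has completed a whole number of laps, i.e. after lcm(52) = 52 in-shuffles.

52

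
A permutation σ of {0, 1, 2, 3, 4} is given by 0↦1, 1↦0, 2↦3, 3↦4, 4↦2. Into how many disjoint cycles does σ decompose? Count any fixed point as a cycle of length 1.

2

Cycle decomposition: (0 1) (2 3 4).
2 cycles.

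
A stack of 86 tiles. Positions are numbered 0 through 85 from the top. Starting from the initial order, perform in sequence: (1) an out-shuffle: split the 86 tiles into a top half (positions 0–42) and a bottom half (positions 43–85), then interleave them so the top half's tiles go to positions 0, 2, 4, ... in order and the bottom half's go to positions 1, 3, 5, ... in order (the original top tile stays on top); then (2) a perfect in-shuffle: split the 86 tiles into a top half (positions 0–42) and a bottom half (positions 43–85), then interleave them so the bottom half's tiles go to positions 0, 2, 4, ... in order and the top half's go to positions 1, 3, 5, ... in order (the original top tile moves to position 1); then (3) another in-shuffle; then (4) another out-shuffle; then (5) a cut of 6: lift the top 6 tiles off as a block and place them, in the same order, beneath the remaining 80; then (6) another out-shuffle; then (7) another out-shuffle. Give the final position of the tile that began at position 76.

Track the tile from position 76 forward through each operation:
  after op 1 (out-shuffle): 76 → 67
  after op 2 (in-shuffle): 67 → 48
  after op 3 (in-shuffle): 48 → 10
  after op 4 (out-shuffle): 10 → 20
  after op 5 (cut 6): 20 → 14
  after op 6 (out-shuffle): 14 → 28
  after op 7 (out-shuffle): 28 → 56

56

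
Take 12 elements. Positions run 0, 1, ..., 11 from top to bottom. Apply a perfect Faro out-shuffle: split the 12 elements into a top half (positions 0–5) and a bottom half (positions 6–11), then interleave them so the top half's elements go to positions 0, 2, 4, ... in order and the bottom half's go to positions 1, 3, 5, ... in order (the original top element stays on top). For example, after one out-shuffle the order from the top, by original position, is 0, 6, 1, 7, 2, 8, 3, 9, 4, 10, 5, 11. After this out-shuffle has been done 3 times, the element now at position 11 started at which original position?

Work backwards from position 11, undoing one out-shuffle at a time:
11 ← 11 ← 11 ← 11
So the element now at position 11 started at position 11.

11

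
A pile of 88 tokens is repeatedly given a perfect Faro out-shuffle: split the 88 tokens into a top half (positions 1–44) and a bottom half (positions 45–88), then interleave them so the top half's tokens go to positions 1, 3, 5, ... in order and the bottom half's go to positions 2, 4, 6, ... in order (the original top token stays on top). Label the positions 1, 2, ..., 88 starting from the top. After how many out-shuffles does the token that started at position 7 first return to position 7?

28

Follow position 7 under repeated out-shuffles:
7 → 13 → 25 → 49 → 10 → 19 → 37 → 73 → ... → 7 (length 28)
It first returns after 28 out-shuffles.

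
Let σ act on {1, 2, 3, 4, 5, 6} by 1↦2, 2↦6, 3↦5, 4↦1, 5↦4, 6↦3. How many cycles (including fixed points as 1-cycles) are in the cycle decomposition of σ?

1

Cycle decomposition: (1 2 6 3 5 4).
1 cycle.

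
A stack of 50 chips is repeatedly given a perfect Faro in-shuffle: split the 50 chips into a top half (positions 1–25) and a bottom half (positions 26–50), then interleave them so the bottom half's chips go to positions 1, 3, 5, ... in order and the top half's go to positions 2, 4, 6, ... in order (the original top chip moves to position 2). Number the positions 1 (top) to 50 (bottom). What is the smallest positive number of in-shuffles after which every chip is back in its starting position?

The in-shuffle permutes the 50 positions with cycle lengths [2, 8, 8, 8, 8, 8, 8].
Every chip is home exactly when every cycle has completed a whole number of laps, i.e. after lcm(2, 8) = 8 in-shuffles.

8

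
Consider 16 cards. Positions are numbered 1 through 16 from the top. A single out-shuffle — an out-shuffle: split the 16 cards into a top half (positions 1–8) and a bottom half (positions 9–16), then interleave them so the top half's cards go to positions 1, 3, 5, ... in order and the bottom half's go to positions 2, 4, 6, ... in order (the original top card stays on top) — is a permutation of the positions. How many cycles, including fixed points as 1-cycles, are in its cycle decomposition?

6

Trace each unvisited position around until it returns:
(1) (2 3 5 9) (4 7 13 10) (6 11) (8 15 14 12) (16)
6 cycles in total.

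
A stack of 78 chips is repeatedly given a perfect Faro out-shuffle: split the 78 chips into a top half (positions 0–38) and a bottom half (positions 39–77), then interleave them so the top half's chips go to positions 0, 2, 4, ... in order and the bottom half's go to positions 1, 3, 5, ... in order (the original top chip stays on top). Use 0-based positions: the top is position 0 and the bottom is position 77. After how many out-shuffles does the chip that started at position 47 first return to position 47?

Follow position 47 under repeated out-shuffles:
47 → 17 → 34 → 68 → 59 → 41 → 5 → 10 → ... → 47 (length 30)
It first returns after 30 out-shuffles.

30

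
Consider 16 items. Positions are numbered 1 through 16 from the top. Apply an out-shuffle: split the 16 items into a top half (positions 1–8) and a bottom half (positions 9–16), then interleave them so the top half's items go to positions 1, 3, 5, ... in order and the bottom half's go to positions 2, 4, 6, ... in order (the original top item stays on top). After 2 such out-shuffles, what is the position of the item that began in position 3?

Track the item's position through each out-shuffle:
3 → 5 → 9

9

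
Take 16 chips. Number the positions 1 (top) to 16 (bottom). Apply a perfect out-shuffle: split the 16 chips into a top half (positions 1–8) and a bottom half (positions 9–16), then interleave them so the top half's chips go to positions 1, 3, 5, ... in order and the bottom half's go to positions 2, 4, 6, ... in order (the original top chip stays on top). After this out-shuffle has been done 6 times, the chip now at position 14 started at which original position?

Work backwards from position 14, undoing one out-shuffle at a time:
14 ← 15 ← 8 ← 12 ← 14 ← 15 ← 8
So the chip now at position 14 started at position 8.

8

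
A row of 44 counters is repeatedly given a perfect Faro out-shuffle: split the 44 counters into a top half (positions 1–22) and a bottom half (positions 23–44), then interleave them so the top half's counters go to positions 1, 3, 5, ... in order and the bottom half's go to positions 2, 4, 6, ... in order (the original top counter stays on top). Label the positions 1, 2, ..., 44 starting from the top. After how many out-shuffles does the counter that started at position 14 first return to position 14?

Follow position 14 under repeated out-shuffles:
14 → 27 → 10 → 19 → 37 → 30 → 16 → 31 → 18 → 35 → 26 → 8 → 15 → 29 → 14
It first returns after 14 out-shuffles.

14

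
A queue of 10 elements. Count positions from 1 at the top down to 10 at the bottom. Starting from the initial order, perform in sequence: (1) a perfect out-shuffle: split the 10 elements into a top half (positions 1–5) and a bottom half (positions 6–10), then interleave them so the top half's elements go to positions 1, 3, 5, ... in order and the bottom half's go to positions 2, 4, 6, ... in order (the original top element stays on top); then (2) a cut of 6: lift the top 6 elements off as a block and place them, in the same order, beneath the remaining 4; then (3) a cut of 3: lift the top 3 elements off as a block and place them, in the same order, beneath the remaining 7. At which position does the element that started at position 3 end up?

Track the element from position 3 forward through each operation:
  after op 1 (out-shuffle): 3 → 5
  after op 2 (cut 6): 5 → 9
  after op 3 (cut 3): 9 → 6

6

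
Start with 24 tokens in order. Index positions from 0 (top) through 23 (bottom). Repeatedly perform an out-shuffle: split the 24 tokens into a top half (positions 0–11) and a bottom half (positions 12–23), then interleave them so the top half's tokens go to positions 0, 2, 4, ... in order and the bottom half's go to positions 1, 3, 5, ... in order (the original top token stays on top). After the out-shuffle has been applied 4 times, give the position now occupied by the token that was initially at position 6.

Track the token's position through each out-shuffle:
6 → 12 → 1 → 2 → 4

4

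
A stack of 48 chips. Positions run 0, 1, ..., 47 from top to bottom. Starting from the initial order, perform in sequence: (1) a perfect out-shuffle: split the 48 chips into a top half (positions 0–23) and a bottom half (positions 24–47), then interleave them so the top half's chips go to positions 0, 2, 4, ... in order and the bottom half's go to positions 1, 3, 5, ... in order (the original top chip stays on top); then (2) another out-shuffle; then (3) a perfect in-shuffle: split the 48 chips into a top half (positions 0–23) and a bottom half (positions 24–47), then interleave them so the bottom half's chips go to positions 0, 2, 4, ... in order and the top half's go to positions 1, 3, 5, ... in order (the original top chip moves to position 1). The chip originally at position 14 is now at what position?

19

Track the chip from position 14 forward through each operation:
  after op 1 (out-shuffle): 14 → 28
  after op 2 (out-shuffle): 28 → 9
  after op 3 (in-shuffle): 9 → 19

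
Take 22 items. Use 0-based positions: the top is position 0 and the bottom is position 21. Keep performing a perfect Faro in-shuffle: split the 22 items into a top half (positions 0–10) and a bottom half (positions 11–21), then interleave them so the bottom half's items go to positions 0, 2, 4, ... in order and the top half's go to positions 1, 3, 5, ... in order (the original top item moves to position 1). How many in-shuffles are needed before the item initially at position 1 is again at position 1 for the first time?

Follow position 1 under repeated in-shuffles:
1 → 3 → 7 → 15 → 8 → 17 → 12 → 2 → 5 → 11 → 0 → 1
It first returns after 11 in-shuffles.

11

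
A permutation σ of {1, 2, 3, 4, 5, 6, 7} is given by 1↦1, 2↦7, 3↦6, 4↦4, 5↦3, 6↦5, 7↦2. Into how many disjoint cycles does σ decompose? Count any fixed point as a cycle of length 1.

4

Cycle decomposition: (1) (2 7) (3 6 5) (4).
4 cycles.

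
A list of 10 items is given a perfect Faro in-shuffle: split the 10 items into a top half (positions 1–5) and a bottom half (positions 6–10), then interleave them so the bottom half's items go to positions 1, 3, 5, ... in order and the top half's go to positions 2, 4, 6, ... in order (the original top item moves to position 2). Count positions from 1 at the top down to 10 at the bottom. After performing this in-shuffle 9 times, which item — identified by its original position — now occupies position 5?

10

Work backwards from position 5, undoing one in-shuffle at a time:
5 ← 8 ← 4 ← 2 ← 1 ← 6 ← 3 ← 7 ← 9 ← 10
So the item now at position 5 started at position 10.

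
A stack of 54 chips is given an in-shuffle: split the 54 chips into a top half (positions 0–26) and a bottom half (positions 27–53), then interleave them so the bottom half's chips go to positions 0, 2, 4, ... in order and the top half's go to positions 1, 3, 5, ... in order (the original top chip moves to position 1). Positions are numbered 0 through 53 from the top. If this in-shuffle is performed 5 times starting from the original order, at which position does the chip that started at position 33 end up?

42

Track the chip's position through each in-shuffle:
33 → 12 → 25 → 51 → 48 → 42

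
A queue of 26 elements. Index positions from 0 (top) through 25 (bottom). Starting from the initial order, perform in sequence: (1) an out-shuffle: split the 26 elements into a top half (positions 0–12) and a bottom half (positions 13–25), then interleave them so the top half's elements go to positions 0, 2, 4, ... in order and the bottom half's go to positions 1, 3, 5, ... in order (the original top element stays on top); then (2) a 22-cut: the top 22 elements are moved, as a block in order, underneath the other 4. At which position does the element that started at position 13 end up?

Track the element from position 13 forward through each operation:
  after op 1 (out-shuffle): 13 → 1
  after op 2 (cut 22): 1 → 5

5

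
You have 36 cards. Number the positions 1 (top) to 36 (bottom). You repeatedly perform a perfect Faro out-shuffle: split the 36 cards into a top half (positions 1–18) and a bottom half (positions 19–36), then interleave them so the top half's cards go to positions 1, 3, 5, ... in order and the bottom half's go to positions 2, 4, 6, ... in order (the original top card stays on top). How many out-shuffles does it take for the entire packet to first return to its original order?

The out-shuffle permutes the 36 positions with cycle lengths [1, 1, 3, 3, 4, 12, 12].
Every card is home exactly when every cycle has completed a whole number of laps, i.e. after lcm(1, 3, 4, 12) = 12 out-shuffles.

12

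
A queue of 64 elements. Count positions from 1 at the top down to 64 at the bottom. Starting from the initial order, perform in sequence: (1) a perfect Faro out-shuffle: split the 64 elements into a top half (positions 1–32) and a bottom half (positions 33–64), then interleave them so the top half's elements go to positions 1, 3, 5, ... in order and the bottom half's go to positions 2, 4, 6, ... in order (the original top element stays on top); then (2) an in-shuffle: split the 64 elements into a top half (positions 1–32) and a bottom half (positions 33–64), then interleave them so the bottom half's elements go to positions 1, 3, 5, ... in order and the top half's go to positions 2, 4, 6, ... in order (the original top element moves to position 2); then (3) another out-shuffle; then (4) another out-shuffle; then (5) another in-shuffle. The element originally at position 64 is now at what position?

Track the element from position 64 forward through each operation:
  after op 1 (out-shuffle): 64 → 64
  after op 2 (in-shuffle): 64 → 63
  after op 3 (out-shuffle): 63 → 62
  after op 4 (out-shuffle): 62 → 60
  after op 5 (in-shuffle): 60 → 55

55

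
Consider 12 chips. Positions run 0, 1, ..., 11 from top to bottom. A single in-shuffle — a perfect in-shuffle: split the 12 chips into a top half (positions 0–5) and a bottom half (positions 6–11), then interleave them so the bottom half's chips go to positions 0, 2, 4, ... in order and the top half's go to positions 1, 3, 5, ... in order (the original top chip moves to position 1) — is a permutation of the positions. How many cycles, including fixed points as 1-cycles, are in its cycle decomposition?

1

Trace each unvisited position around until it returns:
(0 1 3 7 2 5 ... len 12)
1 cycle in total.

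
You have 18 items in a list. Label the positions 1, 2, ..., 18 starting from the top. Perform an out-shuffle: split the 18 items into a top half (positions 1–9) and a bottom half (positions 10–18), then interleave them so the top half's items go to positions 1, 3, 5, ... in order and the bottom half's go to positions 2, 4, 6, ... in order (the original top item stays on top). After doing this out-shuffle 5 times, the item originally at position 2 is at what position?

16

Track the item's position through each out-shuffle:
2 → 3 → 5 → 9 → 17 → 16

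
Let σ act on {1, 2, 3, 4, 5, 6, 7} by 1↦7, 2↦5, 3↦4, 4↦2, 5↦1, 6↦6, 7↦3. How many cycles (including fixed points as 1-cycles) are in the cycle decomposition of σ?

Cycle decomposition: (1 7 3 4 2 5) (6).
2 cycles.

2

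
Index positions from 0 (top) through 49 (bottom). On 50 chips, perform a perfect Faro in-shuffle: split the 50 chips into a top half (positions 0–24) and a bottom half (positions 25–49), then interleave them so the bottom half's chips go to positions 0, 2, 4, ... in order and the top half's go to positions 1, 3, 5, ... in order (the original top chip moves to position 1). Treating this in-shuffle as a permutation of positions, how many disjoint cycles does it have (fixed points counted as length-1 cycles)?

Trace each unvisited position around until it returns:
(0 1 3 7 15 31 12 25) (2 5 11 23 47 44 38 26) (4 9 19 39 28 6 13 27) (8 17 35 20 41 32 14 29) (10 21 43 36 22 45 40 30) (16 33) (18 37 24 49 48 46 42 34)
7 cycles in total.

7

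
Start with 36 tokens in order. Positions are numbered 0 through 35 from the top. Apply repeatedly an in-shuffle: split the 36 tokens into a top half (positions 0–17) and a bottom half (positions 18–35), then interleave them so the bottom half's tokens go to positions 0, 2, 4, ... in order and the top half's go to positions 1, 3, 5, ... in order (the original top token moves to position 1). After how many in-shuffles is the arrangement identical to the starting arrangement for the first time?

The in-shuffle permutes the 36 positions with cycle lengths [36].
Every token is home exactly when every cycle has completed a whole number of laps, i.e. after lcm(36) = 36 in-shuffles.

36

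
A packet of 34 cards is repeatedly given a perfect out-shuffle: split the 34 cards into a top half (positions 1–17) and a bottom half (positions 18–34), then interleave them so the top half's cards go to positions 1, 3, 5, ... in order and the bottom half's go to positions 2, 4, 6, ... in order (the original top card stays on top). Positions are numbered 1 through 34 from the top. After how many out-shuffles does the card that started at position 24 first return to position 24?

10

Follow position 24 under repeated out-shuffles:
24 → 14 → 27 → 20 → 6 → 11 → 21 → 8 → 15 → 29 → 24
It first returns after 10 out-shuffles.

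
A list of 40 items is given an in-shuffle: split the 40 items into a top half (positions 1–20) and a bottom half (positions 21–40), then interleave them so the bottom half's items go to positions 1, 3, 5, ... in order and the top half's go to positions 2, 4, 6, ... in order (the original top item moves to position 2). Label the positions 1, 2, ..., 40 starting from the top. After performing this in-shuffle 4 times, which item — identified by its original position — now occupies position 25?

40

Work backwards from position 25, undoing one in-shuffle at a time:
25 ← 33 ← 37 ← 39 ← 40
So the item now at position 25 started at position 40.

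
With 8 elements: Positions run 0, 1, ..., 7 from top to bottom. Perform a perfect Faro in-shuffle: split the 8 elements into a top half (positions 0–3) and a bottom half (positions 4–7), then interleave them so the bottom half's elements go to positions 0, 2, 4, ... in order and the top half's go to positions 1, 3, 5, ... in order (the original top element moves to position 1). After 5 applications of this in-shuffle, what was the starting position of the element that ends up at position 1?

Work backwards from position 1, undoing one in-shuffle at a time:
1 ← 0 ← 4 ← 6 ← 7 ← 3
So the element now at position 1 started at position 3.

3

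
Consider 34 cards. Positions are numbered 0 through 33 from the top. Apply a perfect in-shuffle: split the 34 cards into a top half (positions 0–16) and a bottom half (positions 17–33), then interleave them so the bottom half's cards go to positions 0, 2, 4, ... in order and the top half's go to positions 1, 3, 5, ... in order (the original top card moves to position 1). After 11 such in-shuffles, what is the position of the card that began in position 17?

8

Track the card's position through each in-shuffle:
17 → 0 → 1 → 3 → 7 → 15 → 31 → 28 → 22 → 10 → 21 → 8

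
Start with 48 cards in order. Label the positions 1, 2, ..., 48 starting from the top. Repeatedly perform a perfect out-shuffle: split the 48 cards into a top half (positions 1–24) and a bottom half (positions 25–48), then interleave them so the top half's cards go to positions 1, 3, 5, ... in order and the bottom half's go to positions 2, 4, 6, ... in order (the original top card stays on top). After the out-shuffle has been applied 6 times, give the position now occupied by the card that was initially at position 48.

48

Position 48 is a fixed point of every out-shuffle, so the card never moves.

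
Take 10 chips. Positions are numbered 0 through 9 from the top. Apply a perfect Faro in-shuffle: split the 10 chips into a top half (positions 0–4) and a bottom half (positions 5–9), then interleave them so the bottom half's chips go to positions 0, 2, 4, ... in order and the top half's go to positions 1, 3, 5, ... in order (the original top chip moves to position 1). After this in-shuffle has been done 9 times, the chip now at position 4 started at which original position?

9

Work backwards from position 4, undoing one in-shuffle at a time:
4 ← 7 ← 3 ← 1 ← 0 ← 5 ← 2 ← 6 ← 8 ← 9
So the chip now at position 4 started at position 9.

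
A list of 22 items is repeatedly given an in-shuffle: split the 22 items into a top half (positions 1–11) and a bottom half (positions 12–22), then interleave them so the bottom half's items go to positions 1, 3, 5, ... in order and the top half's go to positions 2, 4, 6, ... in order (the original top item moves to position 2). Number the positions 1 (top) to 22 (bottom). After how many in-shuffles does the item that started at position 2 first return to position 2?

Follow position 2 under repeated in-shuffles:
2 → 4 → 8 → 16 → 9 → 18 → 13 → 3 → 6 → 12 → 1 → 2
It first returns after 11 in-shuffles.

11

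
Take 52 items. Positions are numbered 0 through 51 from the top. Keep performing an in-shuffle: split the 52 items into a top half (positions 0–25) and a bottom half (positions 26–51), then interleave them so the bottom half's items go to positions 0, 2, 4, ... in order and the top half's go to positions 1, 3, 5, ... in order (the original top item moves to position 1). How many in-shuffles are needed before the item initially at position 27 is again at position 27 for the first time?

52

Follow position 27 under repeated in-shuffles:
27 → 2 → 5 → 11 → 23 → 47 → 42 → 32 → ... → 27 (length 52)
It first returns after 52 in-shuffles.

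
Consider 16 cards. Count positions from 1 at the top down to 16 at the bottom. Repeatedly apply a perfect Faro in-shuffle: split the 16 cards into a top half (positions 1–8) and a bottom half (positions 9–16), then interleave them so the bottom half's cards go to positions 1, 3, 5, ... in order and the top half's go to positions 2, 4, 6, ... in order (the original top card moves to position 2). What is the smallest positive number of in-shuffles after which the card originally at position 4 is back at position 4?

Follow position 4 under repeated in-shuffles:
4 → 8 → 16 → 15 → 13 → 9 → 1 → 2 → 4
It first returns after 8 in-shuffles.

8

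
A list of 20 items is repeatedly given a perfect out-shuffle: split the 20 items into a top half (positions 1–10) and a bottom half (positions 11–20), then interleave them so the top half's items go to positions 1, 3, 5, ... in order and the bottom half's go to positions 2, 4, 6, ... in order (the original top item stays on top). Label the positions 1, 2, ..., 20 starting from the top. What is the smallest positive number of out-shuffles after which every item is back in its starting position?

18

The out-shuffle permutes the 20 positions with cycle lengths [1, 1, 18].
Every item is home exactly when every cycle has completed a whole number of laps, i.e. after lcm(1, 18) = 18 out-shuffles.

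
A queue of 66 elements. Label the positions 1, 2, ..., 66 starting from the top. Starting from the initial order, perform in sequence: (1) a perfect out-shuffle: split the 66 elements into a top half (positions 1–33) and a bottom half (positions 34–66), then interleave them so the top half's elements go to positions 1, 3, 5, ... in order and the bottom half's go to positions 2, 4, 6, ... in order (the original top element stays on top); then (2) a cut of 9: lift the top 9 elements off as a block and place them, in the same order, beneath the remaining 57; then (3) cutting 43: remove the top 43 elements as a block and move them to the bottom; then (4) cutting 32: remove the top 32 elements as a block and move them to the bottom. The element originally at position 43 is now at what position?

Track the element from position 43 forward through each operation:
  after op 1 (out-shuffle): 43 → 20
  after op 2 (cut 9): 20 → 11
  after op 3 (cut 43): 11 → 34
  after op 4 (cut 32): 34 → 2

2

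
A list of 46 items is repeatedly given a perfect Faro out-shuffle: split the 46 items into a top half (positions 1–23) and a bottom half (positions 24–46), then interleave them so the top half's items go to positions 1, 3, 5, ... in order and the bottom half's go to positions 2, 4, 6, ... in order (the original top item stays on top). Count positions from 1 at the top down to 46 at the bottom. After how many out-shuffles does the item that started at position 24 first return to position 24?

Follow position 24 under repeated out-shuffles:
24 → 2 → 3 → 5 → 9 → 17 → 33 → 20 → 39 → 32 → 18 → 35 → 24
It first returns after 12 out-shuffles.

12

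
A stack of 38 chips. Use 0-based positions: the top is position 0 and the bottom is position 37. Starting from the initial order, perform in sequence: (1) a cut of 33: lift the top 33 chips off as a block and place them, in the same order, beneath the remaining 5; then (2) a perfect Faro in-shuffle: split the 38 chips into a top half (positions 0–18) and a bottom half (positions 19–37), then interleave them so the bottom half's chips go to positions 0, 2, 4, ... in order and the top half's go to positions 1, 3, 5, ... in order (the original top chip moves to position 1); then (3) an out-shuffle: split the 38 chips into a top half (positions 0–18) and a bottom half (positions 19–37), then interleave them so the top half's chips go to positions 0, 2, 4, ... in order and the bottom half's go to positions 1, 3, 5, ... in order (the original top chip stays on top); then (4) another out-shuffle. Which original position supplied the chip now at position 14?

Undo the operations in reverse order, starting from position 14:
  undo op 4 (out-shuffle, from top half): 14 ← 7
  undo op 3 (out-shuffle, from bottom half): 7 ← 22
  undo op 2 (in-shuffle, from bottom half): 22 ← 30
  undo op 1 (cut 33): 30 ← 25
So the chip at position 14 came from original position 25.

25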